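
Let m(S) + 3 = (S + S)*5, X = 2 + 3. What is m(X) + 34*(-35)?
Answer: -1143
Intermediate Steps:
X = 5
m(S) = -3 + 10*S (m(S) = -3 + (S + S)*5 = -3 + (2*S)*5 = -3 + 10*S)
m(X) + 34*(-35) = (-3 + 10*5) + 34*(-35) = (-3 + 50) - 1190 = 47 - 1190 = -1143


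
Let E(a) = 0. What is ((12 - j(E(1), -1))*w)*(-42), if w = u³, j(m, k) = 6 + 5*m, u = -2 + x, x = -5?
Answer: 86436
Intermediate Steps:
u = -7 (u = -2 - 5 = -7)
w = -343 (w = (-7)³ = -343)
((12 - j(E(1), -1))*w)*(-42) = ((12 - (6 + 5*0))*(-343))*(-42) = ((12 - (6 + 0))*(-343))*(-42) = ((12 - 1*6)*(-343))*(-42) = ((12 - 6)*(-343))*(-42) = (6*(-343))*(-42) = -2058*(-42) = 86436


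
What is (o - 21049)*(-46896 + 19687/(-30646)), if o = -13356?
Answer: 7063810982245/4378 ≈ 1.6135e+9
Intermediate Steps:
(o - 21049)*(-46896 + 19687/(-30646)) = (-13356 - 21049)*(-46896 + 19687/(-30646)) = -34405*(-46896 + 19687*(-1/30646)) = -34405*(-46896 - 19687/30646) = -34405*(-1437194503/30646) = 7063810982245/4378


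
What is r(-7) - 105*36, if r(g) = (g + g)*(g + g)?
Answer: -3584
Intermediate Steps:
r(g) = 4*g² (r(g) = (2*g)*(2*g) = 4*g²)
r(-7) - 105*36 = 4*(-7)² - 105*36 = 4*49 - 3780 = 196 - 3780 = -3584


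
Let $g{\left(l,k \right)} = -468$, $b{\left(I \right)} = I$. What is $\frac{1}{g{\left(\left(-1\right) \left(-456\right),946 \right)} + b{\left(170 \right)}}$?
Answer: $- \frac{1}{298} \approx -0.0033557$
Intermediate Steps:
$\frac{1}{g{\left(\left(-1\right) \left(-456\right),946 \right)} + b{\left(170 \right)}} = \frac{1}{-468 + 170} = \frac{1}{-298} = - \frac{1}{298}$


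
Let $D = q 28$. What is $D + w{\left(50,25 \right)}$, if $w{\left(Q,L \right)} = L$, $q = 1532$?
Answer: $42921$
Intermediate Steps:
$D = 42896$ ($D = 1532 \cdot 28 = 42896$)
$D + w{\left(50,25 \right)} = 42896 + 25 = 42921$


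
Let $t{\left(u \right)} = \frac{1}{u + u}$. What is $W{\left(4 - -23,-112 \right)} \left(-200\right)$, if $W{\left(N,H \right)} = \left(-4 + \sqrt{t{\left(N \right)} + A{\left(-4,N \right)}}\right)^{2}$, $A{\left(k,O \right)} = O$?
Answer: $- \frac{232300}{27} + \frac{800 \sqrt{8754}}{9} \approx -287.01$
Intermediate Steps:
$t{\left(u \right)} = \frac{1}{2 u}$
$W{\left(N,H \right)} = \left(-4 + \sqrt{N + \frac{1}{2 N}}\right)^{2}$ ($W{\left(N,H \right)} = \left(-4 + \sqrt{\frac{1}{2 N} + N}\right)^{2} = \left(-4 + \sqrt{N + \frac{1}{2 N}}\right)^{2}$)
$W{\left(4 - -23,-112 \right)} \left(-200\right) = \frac{\left(-8 + \sqrt{2} \sqrt{\frac{1}{4 - -23} + 2 \left(4 - -23\right)}\right)^{2}}{4} \left(-200\right) = \frac{\left(-8 + \sqrt{2} \sqrt{\frac{1}{4 + 23} + 2 \left(4 + 23\right)}\right)^{2}}{4} \left(-200\right) = \frac{\left(-8 + \sqrt{2} \sqrt{\frac{1}{27} + 2 \cdot 27}\right)^{2}}{4} \left(-200\right) = \frac{\left(-8 + \sqrt{2} \sqrt{\frac{1}{27} + 54}\right)^{2}}{4} \left(-200\right) = \frac{\left(-8 + \sqrt{2} \sqrt{\frac{1459}{27}}\right)^{2}}{4} \left(-200\right) = \frac{\left(-8 + \sqrt{2} \frac{\sqrt{4377}}{9}\right)^{2}}{4} \left(-200\right) = \frac{\left(-8 + \frac{\sqrt{8754}}{9}\right)^{2}}{4} \left(-200\right) = - 50 \left(-8 + \frac{\sqrt{8754}}{9}\right)^{2}$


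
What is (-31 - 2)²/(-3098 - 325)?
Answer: -363/1141 ≈ -0.31814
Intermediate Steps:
(-31 - 2)²/(-3098 - 325) = (-33)²/(-3423) = 1089*(-1/3423) = -363/1141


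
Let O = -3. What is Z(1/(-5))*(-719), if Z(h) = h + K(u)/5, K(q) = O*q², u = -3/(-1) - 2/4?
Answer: 56801/20 ≈ 2840.1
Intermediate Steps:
u = 5/2 (u = -3*(-1) - 2*¼ = 3 - ½ = 5/2 ≈ 2.5000)
K(q) = -3*q²
Z(h) = -15/4 + h (Z(h) = h - 3*(5/2)²/5 = h - 3*25/4*(⅕) = h - 75/4*⅕ = h - 15/4 = -15/4 + h)
Z(1/(-5))*(-719) = (-15/4 + 1/(-5))*(-719) = (-15/4 - ⅕)*(-719) = -79/20*(-719) = 56801/20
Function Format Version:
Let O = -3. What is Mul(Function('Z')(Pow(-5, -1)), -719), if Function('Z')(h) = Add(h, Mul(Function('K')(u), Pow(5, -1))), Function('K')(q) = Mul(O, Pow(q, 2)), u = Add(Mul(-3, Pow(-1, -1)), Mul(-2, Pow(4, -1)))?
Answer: Rational(56801, 20) ≈ 2840.1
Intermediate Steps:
u = Rational(5, 2) (u = Add(Mul(-3, -1), Mul(-2, Rational(1, 4))) = Add(3, Rational(-1, 2)) = Rational(5, 2) ≈ 2.5000)
Function('K')(q) = Mul(-3, Pow(q, 2))
Function('Z')(h) = Add(Rational(-15, 4), h) (Function('Z')(h) = Add(h, Mul(Mul(-3, Pow(Rational(5, 2), 2)), Pow(5, -1))) = Add(h, Mul(Mul(-3, Rational(25, 4)), Rational(1, 5))) = Add(h, Mul(Rational(-75, 4), Rational(1, 5))) = Add(h, Rational(-15, 4)) = Add(Rational(-15, 4), h))
Mul(Function('Z')(Pow(-5, -1)), -719) = Mul(Add(Rational(-15, 4), Pow(-5, -1)), -719) = Mul(Add(Rational(-15, 4), Rational(-1, 5)), -719) = Mul(Rational(-79, 20), -719) = Rational(56801, 20)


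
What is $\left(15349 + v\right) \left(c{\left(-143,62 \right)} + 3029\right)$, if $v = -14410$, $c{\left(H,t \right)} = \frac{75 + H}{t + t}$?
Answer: $\frac{88155198}{31} \approx 2.8437 \cdot 10^{6}$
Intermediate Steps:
$c{\left(H,t \right)} = \frac{75 + H}{2 t}$
$\left(15349 + v\right) \left(c{\left(-143,62 \right)} + 3029\right) = \left(15349 - 14410\right) \left(\frac{75 - 143}{2 \cdot 62} + 3029\right) = 939 \left(\frac{1}{2} \cdot \frac{1}{62} \left(-68\right) + 3029\right) = 939 \left(- \frac{17}{31} + 3029\right) = 939 \cdot \frac{93882}{31} = \frac{88155198}{31}$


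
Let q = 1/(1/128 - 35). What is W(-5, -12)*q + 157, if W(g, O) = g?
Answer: 703843/4479 ≈ 157.14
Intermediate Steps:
q = -128/4479 (q = 1/(1/128 - 35) = 1/(-4479/128) = -128/4479 ≈ -0.028578)
W(-5, -12)*q + 157 = -5*(-128/4479) + 157 = 640/4479 + 157 = 703843/4479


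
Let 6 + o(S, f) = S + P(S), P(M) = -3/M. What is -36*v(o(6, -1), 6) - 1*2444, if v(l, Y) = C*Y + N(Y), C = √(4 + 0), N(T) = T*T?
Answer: -4172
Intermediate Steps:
N(T) = T²
C = 2 (C = √4 = 2)
o(S, f) = -6 + S - 3/S (o(S, f) = -6 + (S - 3/S) = -6 + S - 3/S)
v(l, Y) = Y² + 2*Y (v(l, Y) = 2*Y + Y² = Y² + 2*Y)
-36*v(o(6, -1), 6) - 1*2444 = -216*(2 + 6) - 1*2444 = -216*8 - 2444 = -36*48 - 2444 = -1728 - 2444 = -4172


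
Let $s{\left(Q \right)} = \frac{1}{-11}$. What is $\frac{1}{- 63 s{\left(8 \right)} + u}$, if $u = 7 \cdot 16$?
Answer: $\frac{11}{1295} \approx 0.0084942$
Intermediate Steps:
$s{\left(Q \right)} = - \frac{1}{11}$
$u = 112$
$\frac{1}{- 63 s{\left(8 \right)} + u} = \frac{1}{\left(-63\right) \left(- \frac{1}{11}\right) + 112} = \frac{1}{\frac{63}{11} + 112} = \frac{1}{\frac{1295}{11}} = \frac{11}{1295}$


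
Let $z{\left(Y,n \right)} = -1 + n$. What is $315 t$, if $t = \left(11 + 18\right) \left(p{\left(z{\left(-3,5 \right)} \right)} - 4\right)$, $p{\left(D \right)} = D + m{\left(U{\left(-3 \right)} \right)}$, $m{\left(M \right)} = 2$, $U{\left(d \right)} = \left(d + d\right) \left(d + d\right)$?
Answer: $18270$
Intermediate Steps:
$U{\left(d \right)} = 4 d^{2}$ ($U{\left(d \right)} = 2 d 2 d = 4 d^{2}$)
$p{\left(D \right)} = 2 + D$ ($p{\left(D \right)} = D + 2 = 2 + D$)
$t = 58$ ($t = \left(11 + 18\right) \left(\left(2 + \left(-1 + 5\right)\right) - 4\right) = 29 \left(\left(2 + 4\right) - 4\right) = 29 \left(6 - 4\right) = 29 \cdot 2 = 58$)
$315 t = 315 \cdot 58 = 18270$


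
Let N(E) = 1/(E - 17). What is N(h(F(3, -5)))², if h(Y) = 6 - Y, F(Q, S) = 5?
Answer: 1/256 ≈ 0.0039063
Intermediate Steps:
N(E) = 1/(-17 + E)
N(h(F(3, -5)))² = (1/(-17 + (6 - 1*5)))² = (1/(-17 + (6 - 5)))² = (1/(-17 + 1))² = (1/(-16))² = (-1/16)² = 1/256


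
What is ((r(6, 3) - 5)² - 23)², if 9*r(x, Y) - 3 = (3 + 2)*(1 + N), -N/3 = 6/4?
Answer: 45010681/104976 ≈ 428.77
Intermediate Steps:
N = -9/2 (N = -18/4 = -3*3/2 = -9/2 ≈ -4.5000)
r(x, Y) = -29/18 (r(x, Y) = ⅓ + ((3 + 2)*(1 - 9/2))/9 = ⅓ + (5*(-7/2))/9 = ⅓ + (⅑)*(-35/2) = ⅓ - 35/18 = -29/18)
((r(6, 3) - 5)² - 23)² = ((-29/18 - 5)² - 23)² = ((-119/18)² - 23)² = (14161/324 - 23)² = (6709/324)² = 45010681/104976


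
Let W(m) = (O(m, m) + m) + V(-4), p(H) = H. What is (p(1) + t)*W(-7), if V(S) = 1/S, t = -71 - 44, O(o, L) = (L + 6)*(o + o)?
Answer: -1539/2 ≈ -769.50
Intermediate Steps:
O(o, L) = 2*o*(6 + L) (O(o, L) = (6 + L)*(2*o) = 2*o*(6 + L))
t = -115
W(m) = -1/4 + m + 2*m*(6 + m) (W(m) = (2*m*(6 + m) + m) + 1/(-4) = (m + 2*m*(6 + m)) - 1/4 = -1/4 + m + 2*m*(6 + m))
(p(1) + t)*W(-7) = (1 - 115)*(-1/4 + 2*(-7)**2 + 13*(-7)) = -114*(-1/4 + 2*49 - 91) = -114*(-1/4 + 98 - 91) = -114*27/4 = -1539/2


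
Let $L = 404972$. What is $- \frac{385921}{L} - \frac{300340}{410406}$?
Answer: $- \frac{140006792203}{83101469316} \approx -1.6848$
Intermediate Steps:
$- \frac{385921}{L} - \frac{300340}{410406} = - \frac{385921}{404972} - \frac{300340}{410406} = \left(-385921\right) \frac{1}{404972} - \frac{150170}{205203} = - \frac{385921}{404972} - \frac{150170}{205203} = - \frac{140006792203}{83101469316}$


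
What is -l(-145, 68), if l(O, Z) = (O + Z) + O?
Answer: 222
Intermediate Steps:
l(O, Z) = Z + 2*O
-l(-145, 68) = -(68 + 2*(-145)) = -(68 - 290) = -1*(-222) = 222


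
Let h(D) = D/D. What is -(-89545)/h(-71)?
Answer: 89545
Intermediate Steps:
h(D) = 1
-(-89545)/h(-71) = -(-89545)/1 = -(-89545) = -1*(-89545) = 89545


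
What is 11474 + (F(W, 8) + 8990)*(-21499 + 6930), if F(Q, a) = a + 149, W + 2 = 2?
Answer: -133251169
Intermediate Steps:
W = 0 (W = -2 + 2 = 0)
F(Q, a) = 149 + a
11474 + (F(W, 8) + 8990)*(-21499 + 6930) = 11474 + ((149 + 8) + 8990)*(-21499 + 6930) = 11474 + (157 + 8990)*(-14569) = 11474 + 9147*(-14569) = 11474 - 133262643 = -133251169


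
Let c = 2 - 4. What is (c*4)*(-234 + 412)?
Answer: -1424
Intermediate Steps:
c = -2
(c*4)*(-234 + 412) = (-2*4)*(-234 + 412) = -8*178 = -1424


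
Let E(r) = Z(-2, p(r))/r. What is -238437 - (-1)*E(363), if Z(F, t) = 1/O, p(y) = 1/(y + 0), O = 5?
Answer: -432763154/1815 ≈ -2.3844e+5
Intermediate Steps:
p(y) = 1/y
Z(F, t) = 1/5
E(r) = 1/(5*r)
-238437 - (-1)*E(363) = -238437 - (-1)*(1/5)/363 = -238437 - (-1)*(1/5)*(1/363) = -238437 - (-1)/1815 = -238437 - 1*(-1/1815) = -238437 + 1/1815 = -432763154/1815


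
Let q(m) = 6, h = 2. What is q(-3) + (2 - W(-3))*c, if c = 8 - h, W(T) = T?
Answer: 36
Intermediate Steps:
c = 6 (c = 8 - 1*2 = 8 - 2 = 6)
q(-3) + (2 - W(-3))*c = 6 + (2 - 1*(-3))*6 = 6 + (2 + 3)*6 = 6 + 5*6 = 6 + 30 = 36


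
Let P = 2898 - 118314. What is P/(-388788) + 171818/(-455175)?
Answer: -1188858232/14747214825 ≈ -0.080616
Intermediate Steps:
P = -115416
P/(-388788) + 171818/(-455175) = -115416/(-388788) + 171818/(-455175) = -115416*(-1/388788) + 171818*(-1/455175) = 9618/32399 - 171818/455175 = -1188858232/14747214825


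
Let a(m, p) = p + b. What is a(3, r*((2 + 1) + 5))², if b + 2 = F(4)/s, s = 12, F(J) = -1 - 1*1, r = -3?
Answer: 24649/36 ≈ 684.69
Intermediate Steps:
F(J) = -2 (F(J) = -1 - 1 = -2)
b = -13/6 (b = -2 - 2/12 = -2 - 2*1/12 = -2 - ⅙ = -13/6 ≈ -2.1667)
a(m, p) = -13/6 + p (a(m, p) = p - 13/6 = -13/6 + p)
a(3, r*((2 + 1) + 5))² = (-13/6 - 3*((2 + 1) + 5))² = (-13/6 - 3*(3 + 5))² = (-13/6 - 3*8)² = (-13/6 - 24)² = (-157/6)² = 24649/36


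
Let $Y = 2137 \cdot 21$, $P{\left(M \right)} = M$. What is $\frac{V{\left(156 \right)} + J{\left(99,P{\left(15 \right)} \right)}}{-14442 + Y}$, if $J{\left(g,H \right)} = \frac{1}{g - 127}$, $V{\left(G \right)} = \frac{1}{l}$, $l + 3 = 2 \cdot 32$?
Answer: $- \frac{11}{17327660} \approx -6.3482 \cdot 10^{-7}$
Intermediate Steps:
$Y = 44877$
$l = 61$ ($l = -3 + 2 \cdot 32 = -3 + 64 = 61$)
$V{\left(G \right)} = \frac{1}{61}$
$J{\left(g,H \right)} = \frac{1}{-127 + g}$
$\frac{V{\left(156 \right)} + J{\left(99,P{\left(15 \right)} \right)}}{-14442 + Y} = \frac{\frac{1}{61} + \frac{1}{-127 + 99}}{-14442 + 44877} = \frac{\frac{1}{61} + \frac{1}{-28}}{30435} = \left(\frac{1}{61} - \frac{1}{28}\right) \frac{1}{30435} = \left(- \frac{33}{1708}\right) \frac{1}{30435} = - \frac{11}{17327660}$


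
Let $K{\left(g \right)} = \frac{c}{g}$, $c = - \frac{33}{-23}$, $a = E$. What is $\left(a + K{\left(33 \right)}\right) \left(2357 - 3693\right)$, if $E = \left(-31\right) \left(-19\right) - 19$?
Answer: $- \frac{17516296}{23} \approx -7.6158 \cdot 10^{5}$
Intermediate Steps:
$E = 570$ ($E = 589 - 19 = 570$)
$a = 570$
$c = \frac{33}{23}$ ($c = \left(-33\right) \left(- \frac{1}{23}\right) = \frac{33}{23} \approx 1.4348$)
$K{\left(g \right)} = \frac{33}{23 g}$
$\left(a + K{\left(33 \right)}\right) \left(2357 - 3693\right) = \left(570 + \frac{33}{23 \cdot 33}\right) \left(2357 - 3693\right) = \left(570 + \frac{33}{23} \cdot \frac{1}{33}\right) \left(-1336\right) = \left(570 + \frac{1}{23}\right) \left(-1336\right) = \frac{13111}{23} \left(-1336\right) = - \frac{17516296}{23}$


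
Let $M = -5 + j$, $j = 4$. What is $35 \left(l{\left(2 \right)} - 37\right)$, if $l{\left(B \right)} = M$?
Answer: $-1330$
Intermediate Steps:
$M = -1$ ($M = -5 + 4 = -1$)
$l{\left(B \right)} = -1$
$35 \left(l{\left(2 \right)} - 37\right) = 35 \left(-1 - 37\right) = 35 \left(-38\right) = -1330$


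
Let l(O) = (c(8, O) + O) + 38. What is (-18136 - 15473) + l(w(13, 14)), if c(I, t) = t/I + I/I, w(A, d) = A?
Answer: -268443/8 ≈ -33555.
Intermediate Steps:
c(I, t) = 1 + t/I (c(I, t) = t/I + 1 = 1 + t/I)
l(O) = 39 + 9*O/8 (l(O) = ((8 + O)/8 + O) + 38 = ((1 + O/8) + O) + 38 = (1 + 9*O/8) + 38 = 39 + 9*O/8)
(-18136 - 15473) + l(w(13, 14)) = (-18136 - 15473) + (39 + (9/8)*13) = -33609 + (39 + 117/8) = -33609 + 429/8 = -268443/8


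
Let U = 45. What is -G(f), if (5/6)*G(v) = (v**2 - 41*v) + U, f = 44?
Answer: -1062/5 ≈ -212.40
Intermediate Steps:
G(v) = 54 - 246*v/5 + 6*v**2/5 (G(v) = 6*((v**2 - 41*v) + 45)/5 = 6*(45 + v**2 - 41*v)/5 = 54 - 246*v/5 + 6*v**2/5)
-G(f) = -(54 - 246/5*44 + (6/5)*44**2) = -(54 - 10824/5 + (6/5)*1936) = -(54 - 10824/5 + 11616/5) = -1*1062/5 = -1062/5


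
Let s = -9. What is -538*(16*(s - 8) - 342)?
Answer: 330332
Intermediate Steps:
-538*(16*(s - 8) - 342) = -538*(16*(-9 - 8) - 342) = -538*(16*(-17) - 342) = -538*(-272 - 342) = -538*(-614) = 330332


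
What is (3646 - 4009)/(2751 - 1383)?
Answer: -121/456 ≈ -0.26535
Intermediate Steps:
(3646 - 4009)/(2751 - 1383) = -363/1368 = -363*1/1368 = -121/456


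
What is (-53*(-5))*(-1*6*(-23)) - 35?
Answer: 36535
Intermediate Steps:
(-53*(-5))*(-1*6*(-23)) - 35 = 265*(-6*(-23)) - 35 = 265*138 - 35 = 36570 - 35 = 36535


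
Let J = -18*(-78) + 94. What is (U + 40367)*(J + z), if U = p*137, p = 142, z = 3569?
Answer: 303113007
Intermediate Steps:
J = 1498 (J = 1404 + 94 = 1498)
U = 19454 (U = 142*137 = 19454)
(U + 40367)*(J + z) = (19454 + 40367)*(1498 + 3569) = 59821*5067 = 303113007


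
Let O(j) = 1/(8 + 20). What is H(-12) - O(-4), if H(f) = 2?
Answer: 55/28 ≈ 1.9643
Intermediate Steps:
O(j) = 1/28
H(-12) - O(-4) = 2 - 1*1/28 = 2 - 1/28 = 55/28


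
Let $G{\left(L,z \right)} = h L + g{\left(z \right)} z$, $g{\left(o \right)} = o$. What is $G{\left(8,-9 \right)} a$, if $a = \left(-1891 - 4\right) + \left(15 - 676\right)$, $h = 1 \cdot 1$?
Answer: $-227484$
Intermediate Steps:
$h = 1$
$a = -2556$ ($a = -1895 + \left(15 - 676\right) = -1895 - 661 = -2556$)
$G{\left(L,z \right)} = L + z^{2}$ ($G{\left(L,z \right)} = 1 L + z z = L + z^{2}$)
$G{\left(8,-9 \right)} a = \left(8 + \left(-9\right)^{2}\right) \left(-2556\right) = \left(8 + 81\right) \left(-2556\right) = 89 \left(-2556\right) = -227484$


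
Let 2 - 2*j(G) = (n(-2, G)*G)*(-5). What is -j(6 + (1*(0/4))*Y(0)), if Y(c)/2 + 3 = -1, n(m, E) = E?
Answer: -91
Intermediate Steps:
Y(c) = -8 (Y(c) = -6 + 2*(-1) = -6 - 2 = -8)
j(G) = 1 + 5*G²/2 (j(G) = 1 - G*G*(-5)/2 = 1 - G²*(-5)/2 = 1 - (-5)*G²/2 = 1 + 5*G²/2)
-j(6 + (1*(0/4))*Y(0)) = -(1 + 5*(6 + (1*(0/4))*(-8))²/2) = -(1 + 5*(6 + (1*(0*(¼)))*(-8))²/2) = -(1 + 5*(6 + (1*0)*(-8))²/2) = -(1 + 5*(6 + 0*(-8))²/2) = -(1 + 5*(6 + 0)²/2) = -(1 + (5/2)*6²) = -(1 + (5/2)*36) = -(1 + 90) = -1*91 = -91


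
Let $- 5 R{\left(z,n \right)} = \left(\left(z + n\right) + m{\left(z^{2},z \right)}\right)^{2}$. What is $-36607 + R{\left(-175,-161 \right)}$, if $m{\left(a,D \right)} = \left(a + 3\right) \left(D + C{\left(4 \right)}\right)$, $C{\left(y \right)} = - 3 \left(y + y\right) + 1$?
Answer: $-7356068737087$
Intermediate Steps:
$C{\left(y \right)} = 1 - 6 y$ ($C{\left(y \right)} = - 3 \cdot 2 y + 1 = - 6 y + 1 = 1 - 6 y$)
$m{\left(a,D \right)} = \left(-23 + D\right) \left(3 + a\right)$ ($m{\left(a,D \right)} = \left(a + 3\right) \left(D + \left(1 - 24\right)\right) = \left(3 + a\right) \left(D + \left(1 - 24\right)\right) = \left(3 + a\right) \left(D - 23\right) = \left(3 + a\right) \left(-23 + D\right) = \left(-23 + D\right) \left(3 + a\right)$)
$R{\left(z,n \right)} = - \frac{\left(-69 + n + z^{3} - 23 z^{2} + 4 z\right)^{2}}{5}$ ($R{\left(z,n \right)} = - \frac{\left(\left(z + n\right) - \left(69 - 3 z + 23 z^{2} - z z^{2}\right)\right)^{2}}{5} = - \frac{\left(\left(n + z\right) + \left(-69 - 23 z^{2} + 3 z + z^{3}\right)\right)^{2}}{5} = - \frac{\left(\left(n + z\right) + \left(-69 + z^{3} - 23 z^{2} + 3 z\right)\right)^{2}}{5} = - \frac{\left(-69 + n + z^{3} - 23 z^{2} + 4 z\right)^{2}}{5}$)
$-36607 + R{\left(-175,-161 \right)} = -36607 - \frac{\left(-69 - 161 + \left(-175\right)^{3} - 23 \left(-175\right)^{2} + 4 \left(-175\right)\right)^{2}}{5} = -36607 - \frac{\left(-69 - 161 - 5359375 - 704375 - 700\right)^{2}}{5} = -36607 - \frac{\left(-6064680\right)^{2}}{5} = -36607 - 7356068700480 = -7356068737087$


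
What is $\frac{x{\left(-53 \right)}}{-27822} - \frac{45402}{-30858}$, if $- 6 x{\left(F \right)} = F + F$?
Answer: $\frac{631314643}{429265638} \approx 1.4707$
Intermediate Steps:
$x{\left(F \right)} = - \frac{F}{3}$ ($x{\left(F \right)} = - \frac{F + F}{6} = - \frac{2 F}{6} = - \frac{F}{3}$)
$\frac{x{\left(-53 \right)}}{-27822} - \frac{45402}{-30858} = \frac{\left(- \frac{1}{3}\right) \left(-53\right)}{-27822} - \frac{45402}{-30858} = \frac{53}{3} \left(- \frac{1}{27822}\right) - - \frac{7567}{5143} = - \frac{53}{83466} + \frac{7567}{5143} = \frac{631314643}{429265638}$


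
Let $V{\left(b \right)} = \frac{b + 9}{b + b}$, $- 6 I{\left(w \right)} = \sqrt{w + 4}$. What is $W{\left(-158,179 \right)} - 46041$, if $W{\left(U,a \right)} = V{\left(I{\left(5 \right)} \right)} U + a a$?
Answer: $-12657$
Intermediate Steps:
$I{\left(w \right)} = - \frac{\sqrt{4 + w}}{6}$ ($I{\left(w \right)} = - \frac{\sqrt{w + 4}}{6} = - \frac{\sqrt{4 + w}}{6}$)
$V{\left(b \right)} = \frac{9 + b}{2 b}$
$W{\left(U,a \right)} = a^{2} - \frac{17 U}{2}$ ($W{\left(U,a \right)} = \frac{9 - \frac{\sqrt{4 + 5}}{6}}{2 \left(- \frac{\sqrt{4 + 5}}{6}\right)} U + a a = \frac{9 - \frac{\sqrt{9}}{6}}{2 \left(- \frac{\sqrt{9}}{6}\right)} U + a^{2} = \frac{9 - \frac{1}{2}}{2 \left(\left(- \frac{1}{6}\right) 3\right)} U + a^{2} = \frac{9 - \frac{1}{2}}{2 \left(- \frac{1}{2}\right)} U + a^{2} = \frac{1}{2} \left(-2\right) \frac{17}{2} U + a^{2} = - \frac{17 U}{2} + a^{2} = a^{2} - \frac{17 U}{2}$)
$W{\left(-158,179 \right)} - 46041 = \left(179^{2} - -1343\right) - 46041 = \left(32041 + 1343\right) - 46041 = 33384 - 46041 = -12657$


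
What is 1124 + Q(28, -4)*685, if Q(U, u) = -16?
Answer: -9836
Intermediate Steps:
1124 + Q(28, -4)*685 = 1124 - 16*685 = 1124 - 10960 = -9836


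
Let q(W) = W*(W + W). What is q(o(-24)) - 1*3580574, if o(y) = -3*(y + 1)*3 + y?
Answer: -3513596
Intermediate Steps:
o(y) = -9 - 8*y (o(y) = -3*(1 + y)*3 + y = -3*(3 + 3*y) + y = (-9 - 9*y) + y = -9 - 8*y)
q(W) = 2*W² (q(W) = W*(2*W) = 2*W²)
q(o(-24)) - 1*3580574 = 2*(-9 - 8*(-24))² - 1*3580574 = 2*(-9 + 192)² - 3580574 = 2*183² - 3580574 = 2*33489 - 3580574 = 66978 - 3580574 = -3513596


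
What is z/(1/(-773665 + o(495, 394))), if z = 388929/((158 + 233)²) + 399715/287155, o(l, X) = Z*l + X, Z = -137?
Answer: -1263762695561724/381743857 ≈ -3.3105e+6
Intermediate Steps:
o(l, X) = X - 137*l (o(l, X) = -137*l + X = X - 137*l)
z = 1502536834/381743857 (z = 388929/(391²) + 399715*(1/287155) = 388929/152881 + 79943/57431 = 1502536834/381743857 ≈ 3.9360)
z/(1/(-773665 + o(495, 394))) = 1502536834/(381743857*(1/(-773665 + (394 - 137*495)))) = 1502536834/(381743857*(1/(-773665 + (394 - 67815)))) = 1502536834/(381743857*(1/(-773665 - 67421))) = 1502536834/(381743857*(1/(-841086))) = 1502536834/(381743857*(-1/841086)) = (1502536834/381743857)*(-841086) = -1263762695561724/381743857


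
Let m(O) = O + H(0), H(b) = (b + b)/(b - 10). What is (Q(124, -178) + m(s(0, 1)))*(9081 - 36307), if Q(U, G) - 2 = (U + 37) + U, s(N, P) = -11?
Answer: -7514376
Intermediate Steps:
H(b) = 2*b/(-10 + b) (H(b) = (2*b)/(-10 + b) = 2*b/(-10 + b))
Q(U, G) = 39 + 2*U (Q(U, G) = 2 + ((U + 37) + U) = 2 + ((37 + U) + U) = 2 + (37 + 2*U) = 39 + 2*U)
m(O) = O (m(O) = O + 2*0/(-10 + 0) = O + 2*0/(-10) = O + 2*0*(-⅒) = O + 0 = O)
(Q(124, -178) + m(s(0, 1)))*(9081 - 36307) = ((39 + 2*124) - 11)*(9081 - 36307) = ((39 + 248) - 11)*(-27226) = (287 - 11)*(-27226) = 276*(-27226) = -7514376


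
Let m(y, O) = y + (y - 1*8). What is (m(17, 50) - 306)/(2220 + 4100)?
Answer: -7/158 ≈ -0.044304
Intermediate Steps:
m(y, O) = -8 + 2*y (m(y, O) = y + (y - 8) = y + (-8 + y) = -8 + 2*y)
(m(17, 50) - 306)/(2220 + 4100) = ((-8 + 2*17) - 306)/(2220 + 4100) = ((-8 + 34) - 306)/6320 = (26 - 306)*(1/6320) = -280*1/6320 = -7/158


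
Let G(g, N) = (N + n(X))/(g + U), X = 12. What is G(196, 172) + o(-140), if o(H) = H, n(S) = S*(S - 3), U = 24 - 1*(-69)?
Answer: -40180/289 ≈ -139.03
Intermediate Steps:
U = 93 (U = 24 + 69 = 93)
n(S) = S*(-3 + S)
G(g, N) = (108 + N)/(93 + g) (G(g, N) = (N + 12*(-3 + 12))/(g + 93) = (N + 12*9)/(93 + g) = (N + 108)/(93 + g) = (108 + N)/(93 + g))
G(196, 172) + o(-140) = (108 + 172)/(93 + 196) - 140 = 280/289 - 140 = -40180/289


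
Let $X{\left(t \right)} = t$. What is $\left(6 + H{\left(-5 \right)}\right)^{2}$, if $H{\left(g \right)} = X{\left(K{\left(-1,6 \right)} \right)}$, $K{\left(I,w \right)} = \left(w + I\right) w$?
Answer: $1296$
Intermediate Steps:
$K{\left(I,w \right)} = w \left(I + w\right)$ ($K{\left(I,w \right)} = \left(I + w\right) w = w \left(I + w\right)$)
$H{\left(g \right)} = 30$ ($H{\left(g \right)} = 6 \left(-1 + 6\right) = 6 \cdot 5 = 30$)
$\left(6 + H{\left(-5 \right)}\right)^{2} = \left(6 + 30\right)^{2} = 36^{2} = 1296$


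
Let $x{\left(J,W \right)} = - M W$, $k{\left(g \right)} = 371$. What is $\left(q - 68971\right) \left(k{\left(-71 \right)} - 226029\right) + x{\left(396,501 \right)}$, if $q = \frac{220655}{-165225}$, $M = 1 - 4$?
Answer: $\frac{514317693080143}{33045} \approx 1.5564 \cdot 10^{10}$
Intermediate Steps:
$M = -3$ ($M = 1 - 4 = -3$)
$q = - \frac{44131}{33045}$ ($q = 220655 \left(- \frac{1}{165225}\right) = - \frac{44131}{33045} \approx -1.3355$)
$x{\left(J,W \right)} = 3 W$ ($x{\left(J,W \right)} = \left(-1\right) \left(-3\right) W = 3 W$)
$\left(q - 68971\right) \left(k{\left(-71 \right)} - 226029\right) + x{\left(396,501 \right)} = \left(- \frac{44131}{33045} - 68971\right) \left(371 - 226029\right) + 3 \cdot 501 = \left(- \frac{2279190826}{33045}\right) \left(-225658\right) + 1503 = \frac{514317643413508}{33045} + 1503 = \frac{514317693080143}{33045}$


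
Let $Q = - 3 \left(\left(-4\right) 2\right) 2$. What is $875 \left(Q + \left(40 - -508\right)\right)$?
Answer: $521500$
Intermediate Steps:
$Q = 48$ ($Q = \left(-3\right) \left(-8\right) 2 = 24 \cdot 2 = 48$)
$875 \left(Q + \left(40 - -508\right)\right) = 875 \left(48 + \left(40 - -508\right)\right) = 875 \left(48 + \left(40 + 508\right)\right) = 875 \left(48 + 548\right) = 875 \cdot 596 = 521500$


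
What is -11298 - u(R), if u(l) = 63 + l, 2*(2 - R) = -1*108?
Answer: -11417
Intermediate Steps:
R = 56 (R = 2 - (-1)*108/2 = 2 - ½*(-108) = 2 + 54 = 56)
-11298 - u(R) = -11298 - (63 + 56) = -11298 - 1*119 = -11298 - 119 = -11417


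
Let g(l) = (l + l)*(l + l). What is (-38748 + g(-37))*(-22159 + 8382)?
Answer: 458388344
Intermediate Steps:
g(l) = 4*l² (g(l) = (2*l)*(2*l) = 4*l²)
(-38748 + g(-37))*(-22159 + 8382) = (-38748 + 4*(-37)²)*(-22159 + 8382) = (-38748 + 4*1369)*(-13777) = (-38748 + 5476)*(-13777) = -33272*(-13777) = 458388344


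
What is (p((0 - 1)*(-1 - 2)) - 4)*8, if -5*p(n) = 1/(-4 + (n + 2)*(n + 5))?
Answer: -1442/45 ≈ -32.044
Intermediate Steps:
p(n) = -1/(5*(-4 + (2 + n)*(5 + n))) (p(n) = -1/(5*(-4 + (n + 2)*(n + 5))) = -1/(5*(-4 + (2 + n)*(5 + n))))
(p((0 - 1)*(-1 - 2)) - 4)*8 = (-1/(30 + 5*((0 - 1)*(-1 - 2))² + 35*((0 - 1)*(-1 - 2))) - 4)*8 = (-1/(30 + 5*(-1*(-3))² + 35*(-1*(-3))) - 4)*8 = (-1/(30 + 5*3² + 35*3) - 4)*8 = (-1/(30 + 5*9 + 105) - 4)*8 = (-1/(30 + 45 + 105) - 4)*8 = (-1/180 - 4)*8 = -721/180*8 = -1442/45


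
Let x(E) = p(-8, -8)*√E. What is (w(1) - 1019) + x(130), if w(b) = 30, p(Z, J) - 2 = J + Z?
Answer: -989 - 14*√130 ≈ -1148.6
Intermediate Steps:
p(Z, J) = 2 + J + Z (p(Z, J) = 2 + (J + Z) = 2 + J + Z)
x(E) = -14*√E (x(E) = (2 - 8 - 8)*√E = -14*√E)
(w(1) - 1019) + x(130) = (30 - 1019) - 14*√130 = -989 - 14*√130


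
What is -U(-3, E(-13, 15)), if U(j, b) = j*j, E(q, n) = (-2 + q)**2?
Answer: -9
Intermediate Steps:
U(j, b) = j**2
-U(-3, E(-13, 15)) = -1*(-3)**2 = -1*9 = -9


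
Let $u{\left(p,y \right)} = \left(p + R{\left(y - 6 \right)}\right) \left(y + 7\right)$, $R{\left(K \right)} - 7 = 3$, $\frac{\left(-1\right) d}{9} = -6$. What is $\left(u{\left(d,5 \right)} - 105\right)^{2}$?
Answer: $439569$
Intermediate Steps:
$d = 54$ ($d = \left(-9\right) \left(-6\right) = 54$)
$R{\left(K \right)} = 10$ ($R{\left(K \right)} = 7 + 3 = 10$)
$u{\left(p,y \right)} = \left(7 + y\right) \left(10 + p\right)$ ($u{\left(p,y \right)} = \left(p + 10\right) \left(y + 7\right) = \left(10 + p\right) \left(7 + y\right) = \left(7 + y\right) \left(10 + p\right)$)
$\left(u{\left(d,5 \right)} - 105\right)^{2} = \left(\left(70 + 7 \cdot 54 + 10 \cdot 5 + 54 \cdot 5\right) - 105\right)^{2} = \left(\left(70 + 378 + 50 + 270\right) - 105\right)^{2} = \left(768 - 105\right)^{2} = 663^{2} = 439569$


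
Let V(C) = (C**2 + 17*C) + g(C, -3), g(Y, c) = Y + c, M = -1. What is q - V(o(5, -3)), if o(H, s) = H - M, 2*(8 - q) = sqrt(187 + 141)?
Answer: -133 - sqrt(82) ≈ -142.06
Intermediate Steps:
q = 8 - sqrt(82) (q = 8 - sqrt(187 + 141)/2 = 8 - sqrt(82) ≈ -1.0554)
o(H, s) = 1 + H (o(H, s) = H - 1*(-1) = H + 1 = 1 + H)
V(C) = -3 + C**2 + 18*C (V(C) = (C**2 + 17*C) + (C - 3) = (C**2 + 17*C) + (-3 + C) = -3 + C**2 + 18*C)
q - V(o(5, -3)) = (8 - sqrt(82)) - (-3 + (1 + 5)**2 + 18*(1 + 5)) = (8 - sqrt(82)) - (-3 + 6**2 + 18*6) = (8 - sqrt(82)) - (-3 + 36 + 108) = (8 - sqrt(82)) - 1*141 = (8 - sqrt(82)) - 141 = -133 - sqrt(82)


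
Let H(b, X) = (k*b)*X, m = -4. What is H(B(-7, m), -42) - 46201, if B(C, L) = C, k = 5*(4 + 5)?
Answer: -32971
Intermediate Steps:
k = 45 (k = 5*9 = 45)
H(b, X) = 45*X*b (H(b, X) = (45*b)*X = 45*X*b)
H(B(-7, m), -42) - 46201 = 45*(-42)*(-7) - 46201 = 13230 - 46201 = -32971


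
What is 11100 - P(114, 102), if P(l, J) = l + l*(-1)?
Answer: 11100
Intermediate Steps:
P(l, J) = 0 (P(l, J) = l - l = 0)
11100 - P(114, 102) = 11100 - 1*0 = 11100 + 0 = 11100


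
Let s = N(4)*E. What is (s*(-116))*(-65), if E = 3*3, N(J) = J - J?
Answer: 0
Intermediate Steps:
N(J) = 0
E = 9
s = 0 (s = 0*9 = 0)
(s*(-116))*(-65) = (0*(-116))*(-65) = 0*(-65) = 0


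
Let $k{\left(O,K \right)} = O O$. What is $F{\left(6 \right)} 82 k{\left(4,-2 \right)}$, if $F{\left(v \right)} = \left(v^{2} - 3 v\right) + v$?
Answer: $31488$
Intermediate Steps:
$F{\left(v \right)} = v^{2} - 2 v$
$k{\left(O,K \right)} = O^{2}$
$F{\left(6 \right)} 82 k{\left(4,-2 \right)} = 6 \left(-2 + 6\right) 82 \cdot 4^{2} = 6 \cdot 4 \cdot 82 \cdot 16 = 24 \cdot 82 \cdot 16 = 1968 \cdot 16 = 31488$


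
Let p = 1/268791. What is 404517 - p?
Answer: 108730528946/268791 ≈ 4.0452e+5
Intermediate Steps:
p = 1/268791 ≈ 3.7204e-6
404517 - p = 404517 - 1*1/268791 = 404517 - 1/268791 = 108730528946/268791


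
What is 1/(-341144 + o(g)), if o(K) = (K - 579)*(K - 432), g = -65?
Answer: -1/21076 ≈ -4.7447e-5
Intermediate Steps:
o(K) = (-579 + K)*(-432 + K)
1/(-341144 + o(g)) = 1/(-341144 + (250128 + (-65)² - 1011*(-65))) = 1/(-341144 + (250128 + 4225 + 65715)) = 1/(-341144 + 320068) = 1/(-21076) = -1/21076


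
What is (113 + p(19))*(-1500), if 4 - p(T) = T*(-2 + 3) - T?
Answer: -175500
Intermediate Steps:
p(T) = 4 (p(T) = 4 - (T*(-2 + 3) - T) = 4 - (T*1 - T) = 4 - (T - T) = 4 - 1*0 = 4 + 0 = 4)
(113 + p(19))*(-1500) = (113 + 4)*(-1500) = 117*(-1500) = -175500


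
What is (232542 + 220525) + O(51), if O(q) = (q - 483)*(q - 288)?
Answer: 555451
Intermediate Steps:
O(q) = (-483 + q)*(-288 + q)
(232542 + 220525) + O(51) = (232542 + 220525) + (139104 + 51² - 771*51) = 453067 + (139104 + 2601 - 39321) = 453067 + 102384 = 555451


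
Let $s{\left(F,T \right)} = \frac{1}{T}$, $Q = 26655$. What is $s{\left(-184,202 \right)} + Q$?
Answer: $\frac{5384311}{202} \approx 26655.0$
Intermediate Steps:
$s{\left(-184,202 \right)} + Q = \frac{1}{202} + 26655 = \frac{5384311}{202}$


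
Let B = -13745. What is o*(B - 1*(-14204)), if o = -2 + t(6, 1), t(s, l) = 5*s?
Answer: 12852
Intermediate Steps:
o = 28 (o = -2 + 5*6 = -2 + 30 = 28)
o*(B - 1*(-14204)) = 28*(-13745 - 1*(-14204)) = 28*(-13745 + 14204) = 28*459 = 12852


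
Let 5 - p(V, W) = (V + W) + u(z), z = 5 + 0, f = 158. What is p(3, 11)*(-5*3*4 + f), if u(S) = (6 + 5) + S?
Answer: -2450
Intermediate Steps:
z = 5
u(S) = 11 + S
p(V, W) = -11 - V - W (p(V, W) = 5 - ((V + W) + (11 + 5)) = 5 - ((V + W) + 16) = 5 - (16 + V + W) = 5 + (-16 - V - W) = -11 - V - W)
p(3, 11)*(-5*3*4 + f) = (-11 - 1*3 - 1*11)*(-5*3*4 + 158) = (-11 - 3 - 11)*(-15*4 + 158) = -25*(-60 + 158) = -25*98 = -2450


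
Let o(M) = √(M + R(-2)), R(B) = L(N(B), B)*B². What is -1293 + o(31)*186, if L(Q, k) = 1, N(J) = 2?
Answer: -1293 + 186*√35 ≈ -192.61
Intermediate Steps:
R(B) = B² (R(B) = 1*B² = B²)
o(M) = √(4 + M) (o(M) = √(M + (-2)²) = √(M + 4) = √(4 + M))
-1293 + o(31)*186 = -1293 + √(4 + 31)*186 = -1293 + √35*186 = -1293 + 186*√35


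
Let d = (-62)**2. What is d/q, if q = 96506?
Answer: 1922/48253 ≈ 0.039832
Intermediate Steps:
d = 3844
d/q = 3844/96506 = 3844*(1/96506) = 1922/48253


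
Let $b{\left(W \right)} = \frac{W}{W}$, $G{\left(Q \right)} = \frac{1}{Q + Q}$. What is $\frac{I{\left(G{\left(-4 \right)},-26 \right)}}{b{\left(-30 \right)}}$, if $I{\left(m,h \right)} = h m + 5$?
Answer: $\frac{33}{4} \approx 8.25$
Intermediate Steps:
$G{\left(Q \right)} = \frac{1}{2 Q}$
$b{\left(W \right)} = 1$
$I{\left(m,h \right)} = 5 + h m$
$\frac{I{\left(G{\left(-4 \right)},-26 \right)}}{b{\left(-30 \right)}} = \frac{5 - 26 \frac{1}{2 \left(-4\right)}}{1} = \left(5 - 26 \cdot \frac{1}{2} \left(- \frac{1}{4}\right)\right) 1 = \left(5 - - \frac{13}{4}\right) 1 = \left(5 + \frac{13}{4}\right) 1 = \frac{33}{4} \cdot 1 = \frac{33}{4}$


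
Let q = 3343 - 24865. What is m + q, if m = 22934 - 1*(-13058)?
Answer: 14470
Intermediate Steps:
m = 35992 (m = 22934 + 13058 = 35992)
q = -21522
m + q = 35992 - 21522 = 14470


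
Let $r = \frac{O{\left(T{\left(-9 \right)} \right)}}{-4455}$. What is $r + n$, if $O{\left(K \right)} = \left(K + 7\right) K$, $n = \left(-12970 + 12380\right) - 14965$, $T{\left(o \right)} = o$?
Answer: $- \frac{7699727}{495} \approx -15555.0$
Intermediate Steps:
$n = -15555$ ($n = -590 - 14965 = -15555$)
$O{\left(K \right)} = K \left(7 + K\right)$ ($O{\left(K \right)} = \left(7 + K\right) K = K \left(7 + K\right)$)
$r = - \frac{2}{495}$ ($r = \frac{\left(-9\right) \left(7 - 9\right)}{-4455} = \left(-9\right) \left(-2\right) \left(- \frac{1}{4455}\right) = 18 \left(- \frac{1}{4455}\right) = - \frac{2}{495} \approx -0.0040404$)
$r + n = - \frac{2}{495} - 15555 = - \frac{7699727}{495}$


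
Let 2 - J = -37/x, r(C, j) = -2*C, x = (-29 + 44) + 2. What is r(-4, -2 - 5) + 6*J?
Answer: 562/17 ≈ 33.059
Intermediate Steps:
x = 17 (x = 15 + 2 = 17)
J = 71/17 (J = 2 - (-37)/17 = 2 - 1*(-37/17) = 2 + 37/17 = 71/17 ≈ 4.1765)
r(-4, -2 - 5) + 6*J = -2*(-4) + 6*(71/17) = 8 + 426/17 = 562/17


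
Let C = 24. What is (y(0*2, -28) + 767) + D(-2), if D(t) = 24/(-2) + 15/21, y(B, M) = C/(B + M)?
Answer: 5284/7 ≈ 754.86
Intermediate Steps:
y(B, M) = 24/(B + M)
D(t) = -79/7 (D(t) = 24*(-½) + 15*(1/21) = -12 + 5/7 = -79/7)
(y(0*2, -28) + 767) + D(-2) = (24/(0*2 - 28) + 767) - 79/7 = (24/(0 - 28) + 767) - 79/7 = (24/(-28) + 767) - 79/7 = (24*(-1/28) + 767) - 79/7 = (-6/7 + 767) - 79/7 = 5363/7 - 79/7 = 5284/7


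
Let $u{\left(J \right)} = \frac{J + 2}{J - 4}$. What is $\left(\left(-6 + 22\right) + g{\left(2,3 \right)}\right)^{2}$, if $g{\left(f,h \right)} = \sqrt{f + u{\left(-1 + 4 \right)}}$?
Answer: $\left(16 + i \sqrt{3}\right)^{2} \approx 253.0 + 55.426 i$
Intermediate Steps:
$u{\left(J \right)} = \frac{2 + J}{-4 + J}$
$g{\left(f,h \right)} = \sqrt{-5 + f}$ ($g{\left(f,h \right)} = \sqrt{f + \frac{2 + \left(-1 + 4\right)}{-4 + \left(-1 + 4\right)}} = \sqrt{f + \frac{2 + 3}{-4 + 3}} = \sqrt{f + \frac{1}{-1} \cdot 5} = \sqrt{f - 5} = \sqrt{-5 + f}$)
$\left(\left(-6 + 22\right) + g{\left(2,3 \right)}\right)^{2} = \left(\left(-6 + 22\right) + \sqrt{-5 + 2}\right)^{2} = \left(16 + \sqrt{-3}\right)^{2} = \left(16 + i \sqrt{3}\right)^{2}$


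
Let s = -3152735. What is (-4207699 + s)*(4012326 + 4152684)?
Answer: -60098017214340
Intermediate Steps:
(-4207699 + s)*(4012326 + 4152684) = (-4207699 - 3152735)*(4012326 + 4152684) = -7360434*8165010 = -60098017214340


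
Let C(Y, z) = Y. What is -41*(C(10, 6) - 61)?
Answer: 2091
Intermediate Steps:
-41*(C(10, 6) - 61) = -41*(10 - 61) = -41*(-51) = 2091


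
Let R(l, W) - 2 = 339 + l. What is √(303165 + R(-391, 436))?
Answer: √303115 ≈ 550.56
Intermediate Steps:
R(l, W) = 341 + l (R(l, W) = 2 + (339 + l) = 341 + l)
√(303165 + R(-391, 436)) = √(303165 + (341 - 391)) = √(303165 - 50) = √303115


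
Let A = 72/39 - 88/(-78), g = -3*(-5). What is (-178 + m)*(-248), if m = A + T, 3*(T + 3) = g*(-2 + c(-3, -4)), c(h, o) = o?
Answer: 2012024/39 ≈ 51590.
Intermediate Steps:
g = 15
T = -33 (T = -3 + (15*(-2 - 4))/3 = -3 + (15*(-6))/3 = -3 + (1/3)*(-90) = -3 - 30 = -33)
A = 116/39 (A = 72*(1/39) - 88*(-1/78) = 24/13 + 44/39 = 116/39 ≈ 2.9744)
m = -1171/39 (m = 116/39 - 33 = -1171/39 ≈ -30.026)
(-178 + m)*(-248) = (-178 - 1171/39)*(-248) = -8113/39*(-248) = 2012024/39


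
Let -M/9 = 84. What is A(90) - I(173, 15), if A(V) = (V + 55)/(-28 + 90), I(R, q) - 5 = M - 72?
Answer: 51171/62 ≈ 825.34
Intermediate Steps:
M = -756 (M = -9*84 = -756)
I(R, q) = -823 (I(R, q) = 5 + (-756 - 72) = 5 - 828 = -823)
A(V) = 55/62 + V/62 (A(V) = (55 + V)/62 = (55 + V)*(1/62) = 55/62 + V/62)
A(90) - I(173, 15) = (55/62 + (1/62)*90) - 1*(-823) = (55/62 + 45/31) + 823 = 145/62 + 823 = 51171/62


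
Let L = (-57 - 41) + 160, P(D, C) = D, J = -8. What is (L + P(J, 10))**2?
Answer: 2916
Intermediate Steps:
L = 62 (L = -98 + 160 = 62)
(L + P(J, 10))**2 = (62 - 8)**2 = 54**2 = 2916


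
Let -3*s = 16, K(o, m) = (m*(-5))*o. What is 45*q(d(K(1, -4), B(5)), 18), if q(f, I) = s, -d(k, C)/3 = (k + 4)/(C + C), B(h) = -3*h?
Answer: -240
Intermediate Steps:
K(o, m) = -5*m*o (K(o, m) = (-5*m)*o = -5*m*o)
d(k, C) = -3*(4 + k)/(2*C) (d(k, C) = -3*(k + 4)/(C + C) = -3*(4 + k)/(2*C))
s = -16/3 (s = -1/3*16 = -16/3 ≈ -5.3333)
q(f, I) = -16/3
45*q(d(K(1, -4), B(5)), 18) = 45*(-16/3) = -240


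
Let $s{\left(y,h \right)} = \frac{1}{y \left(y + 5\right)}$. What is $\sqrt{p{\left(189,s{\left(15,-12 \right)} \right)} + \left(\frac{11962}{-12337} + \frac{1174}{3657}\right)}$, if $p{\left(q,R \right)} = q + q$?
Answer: $\frac{\sqrt{4544941937094966}}{3470493} \approx 19.426$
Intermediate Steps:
$s{\left(y,h \right)} = \frac{1}{y \left(5 + y\right)}$
$p{\left(q,R \right)} = 2 q$
$\sqrt{p{\left(189,s{\left(15,-12 \right)} \right)} + \left(\frac{11962}{-12337} + \frac{1174}{3657}\right)} = \sqrt{2 \cdot 189 + \left(\frac{11962}{-12337} + \frac{1174}{3657}\right)} = \sqrt{378 + \left(11962 \left(- \frac{1}{12337}\right) + 1174 \cdot \frac{1}{3657}\right)} = \sqrt{378 + \left(- \frac{11962}{12337} + \frac{1174}{3657}\right)} = \sqrt{378 - \frac{29261396}{45116409}} = \sqrt{\frac{17024741206}{45116409}} = \frac{\sqrt{4544941937094966}}{3470493}$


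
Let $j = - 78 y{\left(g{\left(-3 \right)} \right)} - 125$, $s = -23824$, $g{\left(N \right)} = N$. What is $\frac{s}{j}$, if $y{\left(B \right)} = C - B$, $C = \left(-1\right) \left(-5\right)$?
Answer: $\frac{23824}{749} \approx 31.808$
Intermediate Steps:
$C = 5$
$y{\left(B \right)} = 5 - B$
$j = -749$ ($j = - 78 \left(5 - -3\right) - 125 = - 78 \left(5 + 3\right) - 125 = \left(-78\right) 8 - 125 = -624 - 125 = -749$)
$\frac{s}{j} = - \frac{23824}{-749} = \left(-23824\right) \left(- \frac{1}{749}\right) = \frac{23824}{749}$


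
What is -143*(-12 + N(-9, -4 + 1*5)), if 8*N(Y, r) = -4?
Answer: 3575/2 ≈ 1787.5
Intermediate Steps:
N(Y, r) = -½ (N(Y, r) = (⅛)*(-4) = -½)
-143*(-12 + N(-9, -4 + 1*5)) = -143*(-12 - ½) = -143*(-25/2) = 3575/2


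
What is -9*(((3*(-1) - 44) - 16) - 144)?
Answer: 1863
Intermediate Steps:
-9*(((3*(-1) - 44) - 16) - 144) = -9*(((-3 - 44) - 16) - 144) = -9*((-47 - 16) - 144) = -9*(-63 - 144) = -9*(-207) = 1863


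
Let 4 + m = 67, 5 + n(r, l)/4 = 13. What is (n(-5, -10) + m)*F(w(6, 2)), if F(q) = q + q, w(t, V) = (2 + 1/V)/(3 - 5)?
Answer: -475/2 ≈ -237.50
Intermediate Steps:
w(t, V) = -1 - 1/(2*V) (w(t, V) = (2 + 1/V)/(-2) = (2 + 1/V)*(-½) = -1 - 1/(2*V))
n(r, l) = 32 (n(r, l) = -20 + 4*13 = -20 + 52 = 32)
F(q) = 2*q
m = 63 (m = -4 + 67 = 63)
(n(-5, -10) + m)*F(w(6, 2)) = (32 + 63)*(2*((-½ - 1*2)/2)) = 95*(2*((-½ - 2)/2)) = 95*(2*((½)*(-5/2))) = 95*(2*(-5/4)) = 95*(-5/2) = -475/2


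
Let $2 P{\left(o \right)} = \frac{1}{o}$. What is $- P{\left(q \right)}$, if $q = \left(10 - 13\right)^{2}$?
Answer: $- \frac{1}{18} \approx -0.055556$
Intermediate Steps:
$q = 9$ ($q = \left(-3\right)^{2} = 9$)
$P{\left(o \right)} = \frac{1}{2 o}$
$- P{\left(q \right)} = - \frac{1}{2 \cdot 9} = \left(-1\right) \frac{1}{18} = - \frac{1}{18}$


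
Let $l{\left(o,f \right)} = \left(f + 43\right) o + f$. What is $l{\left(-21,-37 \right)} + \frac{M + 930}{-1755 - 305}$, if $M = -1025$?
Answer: $- \frac{67137}{412} \approx -162.95$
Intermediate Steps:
$l{\left(o,f \right)} = f + o \left(43 + f\right)$ ($l{\left(o,f \right)} = \left(43 + f\right) o + f = o \left(43 + f\right) + f = f + o \left(43 + f\right)$)
$l{\left(-21,-37 \right)} + \frac{M + 930}{-1755 - 305} = \left(-37 + 43 \left(-21\right) - -777\right) + \frac{-1025 + 930}{-1755 - 305} = \left(-37 - 903 + 777\right) - \frac{95}{-2060} = -163 - - \frac{19}{412} = -163 + \frac{19}{412} = - \frac{67137}{412}$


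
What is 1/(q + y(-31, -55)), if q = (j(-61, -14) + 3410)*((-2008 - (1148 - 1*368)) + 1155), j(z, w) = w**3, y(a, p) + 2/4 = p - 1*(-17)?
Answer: -2/2175233 ≈ -9.1944e-7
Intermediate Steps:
y(a, p) = 33/2 + p (y(a, p) = -1/2 + (p - 1*(-17)) = -1/2 + (p + 17) = -1/2 + (17 + p) = 33/2 + p)
q = -1087578 (q = ((-14)**3 + 3410)*((-2008 - (1148 - 1*368)) + 1155) = (-2744 + 3410)*((-2008 - (1148 - 368)) + 1155) = 666*((-2008 - 1*780) + 1155) = 666*((-2008 - 780) + 1155) = 666*(-2788 + 1155) = 666*(-1633) = -1087578)
1/(q + y(-31, -55)) = 1/(-1087578 + (33/2 - 55)) = 1/(-1087578 - 77/2) = 1/(-2175233/2) = -2/2175233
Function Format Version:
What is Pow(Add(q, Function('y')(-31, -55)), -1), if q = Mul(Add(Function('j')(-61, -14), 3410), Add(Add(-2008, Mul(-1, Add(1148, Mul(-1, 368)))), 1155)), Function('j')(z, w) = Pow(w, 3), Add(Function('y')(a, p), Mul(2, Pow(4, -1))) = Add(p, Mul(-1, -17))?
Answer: Rational(-2, 2175233) ≈ -9.1944e-7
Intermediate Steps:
Function('y')(a, p) = Add(Rational(33, 2), p) (Function('y')(a, p) = Add(Rational(-1, 2), Add(p, Mul(-1, -17))) = Add(Rational(-1, 2), Add(p, 17)) = Add(Rational(-1, 2), Add(17, p)) = Add(Rational(33, 2), p))
q = -1087578 (q = Mul(Add(Pow(-14, 3), 3410), Add(Add(-2008, Mul(-1, Add(1148, Mul(-1, 368)))), 1155)) = Mul(Add(-2744, 3410), Add(Add(-2008, Mul(-1, Add(1148, -368))), 1155)) = Mul(666, Add(Add(-2008, Mul(-1, 780)), 1155)) = Mul(666, Add(Add(-2008, -780), 1155)) = Mul(666, Add(-2788, 1155)) = Mul(666, -1633) = -1087578)
Pow(Add(q, Function('y')(-31, -55)), -1) = Pow(Add(-1087578, Add(Rational(33, 2), -55)), -1) = Pow(Add(-1087578, Rational(-77, 2)), -1) = Pow(Rational(-2175233, 2), -1) = Rational(-2, 2175233)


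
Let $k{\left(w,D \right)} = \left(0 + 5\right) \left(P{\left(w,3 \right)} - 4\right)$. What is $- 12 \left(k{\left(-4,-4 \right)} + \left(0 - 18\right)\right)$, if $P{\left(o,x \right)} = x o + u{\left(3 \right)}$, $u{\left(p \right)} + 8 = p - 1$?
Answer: $1536$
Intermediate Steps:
$u{\left(p \right)} = -9 + p$ ($u{\left(p \right)} = -8 + \left(p - 1\right) = -8 + \left(-1 + p\right) = -9 + p$)
$P{\left(o,x \right)} = -6 + o x$ ($P{\left(o,x \right)} = x o + \left(-9 + 3\right) = o x - 6 = -6 + o x$)
$k{\left(w,D \right)} = -50 + 15 w$ ($k{\left(w,D \right)} = \left(0 + 5\right) \left(\left(-6 + w 3\right) - 4\right) = 5 \left(\left(-6 + 3 w\right) - 4\right) = 5 \left(-10 + 3 w\right) = -50 + 15 w$)
$- 12 \left(k{\left(-4,-4 \right)} + \left(0 - 18\right)\right) = - 12 \left(\left(-50 + 15 \left(-4\right)\right) + \left(0 - 18\right)\right) = - 12 \left(\left(-50 - 60\right) + \left(0 - 18\right)\right) = - 12 \left(-110 - 18\right) = \left(-12\right) \left(-128\right) = 1536$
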